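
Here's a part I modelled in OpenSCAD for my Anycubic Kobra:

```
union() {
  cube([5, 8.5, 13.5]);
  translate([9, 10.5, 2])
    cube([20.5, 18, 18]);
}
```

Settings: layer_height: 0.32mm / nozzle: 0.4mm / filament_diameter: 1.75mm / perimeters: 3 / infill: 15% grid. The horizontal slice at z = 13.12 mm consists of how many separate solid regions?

At z = 13.12 mm: the cube (footprint 5×8.5) is included at this height; the cube at (9, 10.5) is present — its section is the full 20.5×18 rectangle; Merging all regions: the 2 present regions are separate (no shared area or edge), so areas and boundary lengths simply add and each stays a separate island — 2 connected regions. The result has 2 disconnected regions.

2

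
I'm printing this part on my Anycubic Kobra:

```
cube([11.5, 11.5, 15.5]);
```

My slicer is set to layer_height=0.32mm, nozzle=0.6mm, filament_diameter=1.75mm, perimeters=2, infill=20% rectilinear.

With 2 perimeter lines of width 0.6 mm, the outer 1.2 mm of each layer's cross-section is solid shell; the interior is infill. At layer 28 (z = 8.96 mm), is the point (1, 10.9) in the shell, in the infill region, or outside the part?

shell

At z = 8.96 mm: the 11.5×11.5 cube contributes its full rectangle. Overall, the cross-section is a single solid region. The nearest boundary edge runs (11.50, 11.50)→(0.00, 11.50); distance from the point to it = 0.60 mm. The point is inside the cross-section, 0.60 mm from the nearest boundary — within the 1.2 mm shell band (2 × 0.6).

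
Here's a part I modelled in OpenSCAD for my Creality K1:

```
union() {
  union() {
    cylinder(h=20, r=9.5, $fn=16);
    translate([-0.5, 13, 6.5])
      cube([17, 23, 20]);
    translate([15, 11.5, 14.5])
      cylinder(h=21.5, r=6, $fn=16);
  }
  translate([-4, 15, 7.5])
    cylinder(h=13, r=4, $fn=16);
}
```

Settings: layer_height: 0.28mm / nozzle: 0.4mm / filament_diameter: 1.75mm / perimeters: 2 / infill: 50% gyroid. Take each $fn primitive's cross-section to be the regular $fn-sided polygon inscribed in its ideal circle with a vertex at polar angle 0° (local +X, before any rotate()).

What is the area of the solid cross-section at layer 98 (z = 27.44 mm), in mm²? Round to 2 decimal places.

At z = 27.44 mm: the cylinder does not reach this height (z outside [0, 20]); the cube at (-0.5, 13) is absent (z outside [6.5, 26.5]); the r=6 cylinder at (15, 11.5) gives a regular 16-gon of circumradius 6 (constant along its height) (area = (16/2)·6.000²·sin(360°/16) = 110.21 mm²); Merging all regions: only the r=6 cylinder at (15, 11.5) is present, so the union is just that shape — area = 110.21 mm²; the cylinder at (-4, 15) does not reach this height (z outside [7.5, 20.5]); Merging all regions: only the result so far is present, so the union is just that shape — area = 110.21 mm². Overall, the cross-section is a single solid region. Net area = 110.21 mm².

110.21 mm²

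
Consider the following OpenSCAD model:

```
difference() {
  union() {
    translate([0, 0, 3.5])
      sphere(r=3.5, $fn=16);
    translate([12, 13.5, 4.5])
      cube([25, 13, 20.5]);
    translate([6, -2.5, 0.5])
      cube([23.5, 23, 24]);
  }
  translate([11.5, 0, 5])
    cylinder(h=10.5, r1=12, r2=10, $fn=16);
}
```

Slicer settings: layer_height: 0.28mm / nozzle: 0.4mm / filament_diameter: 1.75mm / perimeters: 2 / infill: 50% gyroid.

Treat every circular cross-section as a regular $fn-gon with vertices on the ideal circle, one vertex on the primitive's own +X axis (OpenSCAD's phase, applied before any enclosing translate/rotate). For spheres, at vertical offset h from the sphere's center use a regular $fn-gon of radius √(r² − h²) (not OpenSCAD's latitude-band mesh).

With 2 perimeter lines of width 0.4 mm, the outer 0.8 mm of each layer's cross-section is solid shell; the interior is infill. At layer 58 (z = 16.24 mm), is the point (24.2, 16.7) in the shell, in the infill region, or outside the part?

At z = 16.24 mm: the sphere is absent (|z−center|=12.740 > r=3.5); the cube at (12, 13.5) is present — its section is the full 25×13 rectangle; the 23.5×23 cube at (6, -2.5) contributes its full rectangle; Merging all regions: the regions partially overlap (shared area 122.50 mm²), so overlapping operands fuse into one piece — 1 connected region; the cone at (11.5, 0) is not intersected at this z (z outside [5, 15.5]); After the difference (first − rest): none of the subtracted shapes is present at this height, so the result so far is unchanged — 1 connected region. Overall, the cross-section is a single solid region. The nearest boundary edge runs (37.00, 13.50)→(29.50, 13.50); distance from the point to it = 6.19 mm. The point is inside the cross-section and 6.19 mm from the nearest boundary — more than the 0.8 mm shell width (2 × 0.4), so it's in the infill interior.

infill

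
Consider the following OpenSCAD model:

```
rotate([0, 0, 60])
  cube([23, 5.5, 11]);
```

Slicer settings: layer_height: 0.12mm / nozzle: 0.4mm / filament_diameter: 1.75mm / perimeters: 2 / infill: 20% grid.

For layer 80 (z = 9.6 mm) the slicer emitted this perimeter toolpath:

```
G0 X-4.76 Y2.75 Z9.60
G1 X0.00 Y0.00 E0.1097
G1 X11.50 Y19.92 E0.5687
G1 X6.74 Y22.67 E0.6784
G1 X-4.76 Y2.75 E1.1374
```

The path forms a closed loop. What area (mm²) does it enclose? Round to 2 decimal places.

126.44 mm²

Apply the shoelace formula to the sequence of (X, Y) vertices; enclosed area = 126.44 mm².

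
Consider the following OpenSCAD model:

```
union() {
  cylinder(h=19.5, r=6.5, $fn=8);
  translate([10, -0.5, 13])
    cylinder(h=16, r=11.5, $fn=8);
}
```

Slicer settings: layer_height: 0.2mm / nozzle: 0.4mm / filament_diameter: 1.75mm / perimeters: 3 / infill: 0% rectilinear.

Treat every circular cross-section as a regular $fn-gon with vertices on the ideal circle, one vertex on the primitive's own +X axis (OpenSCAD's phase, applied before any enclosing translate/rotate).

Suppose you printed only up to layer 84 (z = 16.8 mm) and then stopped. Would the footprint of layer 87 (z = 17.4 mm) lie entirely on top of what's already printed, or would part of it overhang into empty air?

entirely on top

Compare the two slices. At z = 16.8: the r=6.5 cylinder contributes a regular 8-gon of circumradius 6.5 (area = (8/2)·6.500²·sin(360°/8) = 119.50 mm²); the cylinder at (10, -0.5): section is a regular 8-gon, circumradius r=11.5 (area = (8/2)·11.500²·sin(360°/8) = 374.06 mm²); Combining (union): the regions partially overlap — summed areas 493.56 mm² minus the doubly-counted overlap 62.16 mm² gives 431.40 mm² — area = 431.40 mm². At z = 17.4: the r=6.5 cylinder contributes a regular 8-gon of circumradius 6.5 (area = (8/2)·6.500²·sin(360°/8) = 119.50 mm²); the cylinder at (10, -0.5): section is a regular 8-gon, circumradius r=11.5 (area = (8/2)·11.500²·sin(360°/8) = 374.06 mm²); Taking the union: the regions partially overlap — summed areas 493.56 mm² minus the doubly-counted overlap 62.16 mm² gives 431.40 mm² — area = 431.40 mm². Checking containment: the cross-section at z = 17.4 is a subset of the cross-section at z = 16.8.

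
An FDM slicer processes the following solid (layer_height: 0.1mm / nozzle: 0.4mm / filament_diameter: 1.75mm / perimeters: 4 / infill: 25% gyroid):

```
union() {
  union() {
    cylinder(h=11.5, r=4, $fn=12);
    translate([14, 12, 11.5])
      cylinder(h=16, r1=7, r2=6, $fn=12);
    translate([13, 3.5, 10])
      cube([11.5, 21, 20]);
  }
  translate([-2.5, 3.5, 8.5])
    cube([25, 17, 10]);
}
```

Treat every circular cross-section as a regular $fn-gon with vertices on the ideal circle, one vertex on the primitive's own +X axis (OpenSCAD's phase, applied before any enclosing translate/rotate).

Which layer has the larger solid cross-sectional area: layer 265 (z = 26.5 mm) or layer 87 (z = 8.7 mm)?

layer 87 (z = 8.7 mm)

Layer 265 (z = 26.5): the cylinder is not intersected at this z (z outside [0, 11.5]); the cone at (14, 12): at t=0.938 of its height the radius interpolates to r₁+(r₂−r₁)t = 6.062, giving a regular 12-gon of that circumradius (area = (12/2)·6.062²·sin(360°/12) = 110.26 mm²); the cube at (13, 3.5) (footprint 11.5×21) is included at this height (area 241.50 mm²); Taking the union: the regions partially overlap — summed areas 351.76 mm² minus the doubly-counted overlap 66.99 mm² gives 284.77 mm² — area = 284.77 mm²; the cube at (-2.5, 3.5) is not intersected at this z (z outside [8.5, 18.5]); Combining (union): only the result so far is present, so the union is just that shape — area = 284.77 mm². So its area = 284.77 mm². Layer 87 (z = 8.7): the cylinder: section is a regular 12-gon, circumradius r=4 (area = (12/2)·4.000²·sin(360°/12) = 48.00 mm²); the cone at (14, 12) is not intersected at this z (z outside [11.5, 27.5]); the cube at (13, 3.5) is not intersected at this z (z outside [10, 30]); Merging all regions: only the r=4 cylinder is present, so the union is just that shape — area = 48.00 mm²; the cube at (-2.5, 3.5) is present — its section is the full 25×17 rectangle (area 425.00 mm²); Combining (union): the regions partially overlap — summed areas 473.00 mm² minus the doubly-counted overlap 0.93 mm² gives 472.07 mm² — area = 472.07 mm². So its area = 472.07 mm². Layer 87 is larger (472.07 vs 284.77 mm²).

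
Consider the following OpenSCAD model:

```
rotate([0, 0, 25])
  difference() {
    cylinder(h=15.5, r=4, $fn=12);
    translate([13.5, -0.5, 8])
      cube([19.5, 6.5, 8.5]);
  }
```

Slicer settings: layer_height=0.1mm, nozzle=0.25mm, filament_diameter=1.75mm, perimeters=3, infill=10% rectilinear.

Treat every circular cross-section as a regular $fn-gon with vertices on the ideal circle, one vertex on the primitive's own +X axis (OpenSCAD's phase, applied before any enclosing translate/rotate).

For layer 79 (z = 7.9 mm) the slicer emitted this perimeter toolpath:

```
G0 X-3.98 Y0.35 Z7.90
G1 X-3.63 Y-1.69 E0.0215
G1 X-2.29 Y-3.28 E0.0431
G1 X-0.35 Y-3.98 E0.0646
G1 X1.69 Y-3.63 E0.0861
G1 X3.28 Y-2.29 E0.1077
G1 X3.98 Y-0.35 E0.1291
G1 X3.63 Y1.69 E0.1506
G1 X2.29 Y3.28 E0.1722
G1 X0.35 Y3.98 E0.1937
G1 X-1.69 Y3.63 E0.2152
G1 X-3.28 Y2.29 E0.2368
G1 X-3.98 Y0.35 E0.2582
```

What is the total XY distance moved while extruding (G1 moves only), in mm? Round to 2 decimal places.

24.85 mm

Sum the Euclidean lengths of each G1 segment: total = 24.85 mm.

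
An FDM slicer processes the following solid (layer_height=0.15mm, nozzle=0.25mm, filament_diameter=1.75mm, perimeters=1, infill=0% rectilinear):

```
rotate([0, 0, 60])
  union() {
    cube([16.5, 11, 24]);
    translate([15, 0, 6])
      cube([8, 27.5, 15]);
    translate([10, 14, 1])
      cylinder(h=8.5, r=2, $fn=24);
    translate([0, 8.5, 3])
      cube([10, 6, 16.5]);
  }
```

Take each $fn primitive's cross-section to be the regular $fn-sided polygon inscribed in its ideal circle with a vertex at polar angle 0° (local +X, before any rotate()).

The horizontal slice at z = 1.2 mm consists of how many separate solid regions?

2

At z = 1.2 mm: the 16.5×11 cube contributes its full rectangle; the cube at (15, 0) is not intersected at this z (z outside [6, 21]); the r=2 cylinder at (10, 14) contributes a regular 24-gon of circumradius 2; the cube at (0, 8.5) is not intersected at this z (z outside [3, 19.5]); Merging all regions: the 2 present regions are separate (no shared area or edge), so areas and boundary lengths simply add and each stays a separate island — 2 connected regions; (rotated 60° about Z; rotation is an isometry so areas/perimeters/island counts are preserved). The result has 2 disconnected regions.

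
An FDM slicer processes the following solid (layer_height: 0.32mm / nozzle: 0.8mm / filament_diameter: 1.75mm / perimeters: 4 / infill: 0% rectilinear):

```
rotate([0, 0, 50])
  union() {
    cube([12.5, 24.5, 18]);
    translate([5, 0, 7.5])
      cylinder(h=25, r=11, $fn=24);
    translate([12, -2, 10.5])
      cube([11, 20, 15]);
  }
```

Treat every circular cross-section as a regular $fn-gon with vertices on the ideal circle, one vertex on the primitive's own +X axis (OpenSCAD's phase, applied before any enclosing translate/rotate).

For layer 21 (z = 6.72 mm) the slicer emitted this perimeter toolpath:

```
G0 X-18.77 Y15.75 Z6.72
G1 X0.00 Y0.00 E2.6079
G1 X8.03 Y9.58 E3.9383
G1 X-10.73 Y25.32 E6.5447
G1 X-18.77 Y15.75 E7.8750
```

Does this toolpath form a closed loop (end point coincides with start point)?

yes

Start point (G0): (-18.77, 15.75). End point (last G1): the path returns to the start — closed.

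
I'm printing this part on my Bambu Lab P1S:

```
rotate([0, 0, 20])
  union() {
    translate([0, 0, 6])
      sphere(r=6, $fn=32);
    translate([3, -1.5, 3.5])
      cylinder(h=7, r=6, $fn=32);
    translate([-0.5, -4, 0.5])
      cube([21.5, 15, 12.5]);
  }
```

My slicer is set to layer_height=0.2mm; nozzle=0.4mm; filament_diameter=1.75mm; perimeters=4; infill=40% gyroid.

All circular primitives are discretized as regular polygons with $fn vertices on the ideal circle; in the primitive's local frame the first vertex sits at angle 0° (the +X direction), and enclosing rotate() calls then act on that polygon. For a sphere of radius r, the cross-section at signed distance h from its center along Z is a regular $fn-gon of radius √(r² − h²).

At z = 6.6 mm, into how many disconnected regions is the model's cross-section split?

At z = 6.6 mm: the r=6 sphere slices to a regular 32-gon of circumradius 5.970 (√(r²−h²) with h=0.6 from center); the r=6 cylinder at (3, -1.5) contributes a regular 32-gon of circumradius 6; the cube at (-0.5, -4) is present — its section is the full 21.5×15 rectangle; Merging all regions: the regions partially overlap (shared area 149.31 mm²), so overlapping operands fuse into one piece — 1 connected region; (whole slice rotated 20° about Z — lengths, areas and connectivity unchanged). The result has 1 disconnected region.

1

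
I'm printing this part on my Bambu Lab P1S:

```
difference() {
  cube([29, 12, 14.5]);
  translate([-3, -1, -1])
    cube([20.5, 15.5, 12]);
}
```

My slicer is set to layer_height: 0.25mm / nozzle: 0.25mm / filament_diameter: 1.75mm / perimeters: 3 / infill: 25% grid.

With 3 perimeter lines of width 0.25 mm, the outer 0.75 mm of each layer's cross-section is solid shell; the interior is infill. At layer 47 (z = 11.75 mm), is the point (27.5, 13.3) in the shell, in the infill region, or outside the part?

At z = 11.75 mm: the cube is present — its section is the full 29×12 rectangle; the cube at (-3, -1) is absent (z outside [-1, 11]); Subtracting the remaining from the first: none of the subtracted shapes is present at this height, so the 29×12 cube is unchanged — 1 connected region. Overall, the cross-section is a single solid region. The nearest boundary edge runs (29.00, 12.00)→(0.00, 12.00); distance from the point to it = 1.30 mm. The point is not inside any of the regions above, so it lies outside the cross-section (1.30 mm from the nearest boundary).

outside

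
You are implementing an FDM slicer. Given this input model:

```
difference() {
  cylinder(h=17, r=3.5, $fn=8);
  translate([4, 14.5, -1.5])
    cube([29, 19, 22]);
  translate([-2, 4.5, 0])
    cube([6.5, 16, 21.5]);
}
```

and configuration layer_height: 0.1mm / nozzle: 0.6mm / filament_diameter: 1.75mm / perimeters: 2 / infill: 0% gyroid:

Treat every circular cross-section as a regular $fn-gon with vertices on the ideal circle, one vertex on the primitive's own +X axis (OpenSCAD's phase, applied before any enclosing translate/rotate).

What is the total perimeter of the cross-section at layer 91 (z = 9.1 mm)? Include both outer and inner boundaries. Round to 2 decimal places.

21.43 mm

At z = 9.1 mm: the r=3.5 cylinder contributes a regular 8-gon of circumradius 3.5 (perimeter = 2·8·3.500·sin(180°/8) = 21.43 mm); the cube at (4, 14.5) is present — its section is the full 29×19 rectangle (perimeter 96.00 mm); the cube at (-2, 4.5) is present — its section is the full 6.5×16 rectangle (perimeter 45.00 mm); Subtracting the remaining from the first: starting from the r=3.5 cylinder, the 29×19 cube at (4, 14.5) misses the remaining region (no effect); the 6.5×16 cube at (-2, 4.5) misses the remaining region (no effect) — boundary = 21.43 mm. Overall, the cross-section is a single solid region. Total boundary length (outer) = 21.43 mm.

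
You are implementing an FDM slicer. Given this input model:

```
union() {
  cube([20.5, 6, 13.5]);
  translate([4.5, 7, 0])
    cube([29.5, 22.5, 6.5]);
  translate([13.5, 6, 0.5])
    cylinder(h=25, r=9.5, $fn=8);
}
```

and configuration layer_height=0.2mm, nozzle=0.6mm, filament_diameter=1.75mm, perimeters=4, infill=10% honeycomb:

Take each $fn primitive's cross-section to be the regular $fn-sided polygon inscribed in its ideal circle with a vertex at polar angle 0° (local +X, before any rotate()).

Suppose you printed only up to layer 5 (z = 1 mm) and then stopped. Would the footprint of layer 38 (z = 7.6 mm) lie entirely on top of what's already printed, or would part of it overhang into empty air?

Compare the two slices. At z = 1: the cube (footprint 20.5×6) is included at this height (area 123.00 mm²); the cube at (4.5, 7) is present — its section is the full 29.5×22.5 rectangle (area 663.75 mm²); the r=9.5 cylinder at (13.5, 6) contributes a regular 8-gon of circumradius 9.5 (area = (8/2)·9.500²·sin(360°/8) = 255.27 mm²); Combining (union): the regions partially overlap — summed areas 1042.02 mm² minus the doubly-counted overlap 200.58 mm² gives 841.43 mm² — area = 841.43 mm². At z = 7.6: the cube is present — its section is the full 20.5×6 rectangle (area 123.00 mm²); the cube at (4.5, 7) is absent (z outside [0, 6.5]); the r=9.5 cylinder at (13.5, 6) contributes a regular 8-gon of circumradius 9.5 (area = (8/2)·9.500²·sin(360°/8) = 255.27 mm²); Taking the union: the regions partially overlap — summed areas 378.27 mm² minus the doubly-counted overlap 91.54 mm² gives 286.72 mm² — area = 286.72 mm². Checking containment: the cross-section at z = 7.6 is a subset of the cross-section at z = 1.

entirely on top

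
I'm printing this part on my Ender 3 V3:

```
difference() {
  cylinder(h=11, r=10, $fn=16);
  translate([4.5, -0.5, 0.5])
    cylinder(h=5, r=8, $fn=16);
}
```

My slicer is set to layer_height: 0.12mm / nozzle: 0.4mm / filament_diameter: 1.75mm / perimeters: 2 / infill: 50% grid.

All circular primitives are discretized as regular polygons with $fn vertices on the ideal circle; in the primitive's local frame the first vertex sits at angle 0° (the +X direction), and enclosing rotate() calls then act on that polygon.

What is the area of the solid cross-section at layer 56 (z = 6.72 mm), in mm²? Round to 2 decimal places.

306.15 mm²

At z = 6.72 mm: the r=10 cylinder contributes a regular 16-gon of circumradius 10 (area = (16/2)·10.000²·sin(360°/16) = 306.15 mm²); the cylinder at (4.5, -0.5) is not intersected at this z (z outside [0.5, 5.5]); After the difference (first − rest): none of the subtracted shapes is present at this height, so the r=10 cylinder is unchanged — area = 306.15 mm². Overall, the cross-section is a single solid region. Net area = 306.15 mm².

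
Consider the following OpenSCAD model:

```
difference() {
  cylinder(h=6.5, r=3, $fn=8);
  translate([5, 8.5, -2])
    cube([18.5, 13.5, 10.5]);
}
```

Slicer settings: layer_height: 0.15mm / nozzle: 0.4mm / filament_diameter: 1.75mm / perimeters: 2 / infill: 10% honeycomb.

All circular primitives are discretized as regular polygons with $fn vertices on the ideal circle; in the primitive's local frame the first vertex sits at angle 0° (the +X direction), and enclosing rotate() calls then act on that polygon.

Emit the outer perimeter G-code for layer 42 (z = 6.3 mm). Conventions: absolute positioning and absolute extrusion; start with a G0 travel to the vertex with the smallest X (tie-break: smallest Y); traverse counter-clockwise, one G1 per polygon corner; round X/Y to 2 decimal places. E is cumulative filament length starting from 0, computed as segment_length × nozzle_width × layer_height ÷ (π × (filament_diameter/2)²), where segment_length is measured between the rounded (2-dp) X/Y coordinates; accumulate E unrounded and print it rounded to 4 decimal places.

At z = 6.3 mm: the cylinder: section is a regular 8-gon, circumradius r=3; the cube at (5, 8.5) is present — its section is the full 18.5×13.5 rectangle; After the difference (first − rest): starting from the r=3 cylinder, the 18.5×13.5 cube at (5, 8.5) misses the remaining region (no effect) — 1 connected region. The outline is a single polygon with 8 vertices. Extrusion per mm of travel: 0.4 × 0.15 / (π × 0.875²) = 0.024945. Accumulating E over each segment gives final E = 0.4581.

G0 X-3.00 Y0.00 Z6.30
G1 X-2.12 Y-2.12 E0.0573
G1 X0.00 Y-3.00 E0.1145
G1 X2.12 Y-2.12 E0.1718
G1 X3.00 Y0.00 E0.2290
G1 X2.12 Y2.12 E0.2863
G1 X0.00 Y3.00 E0.3436
G1 X-2.12 Y2.12 E0.4008
G1 X-3.00 Y0.00 E0.4581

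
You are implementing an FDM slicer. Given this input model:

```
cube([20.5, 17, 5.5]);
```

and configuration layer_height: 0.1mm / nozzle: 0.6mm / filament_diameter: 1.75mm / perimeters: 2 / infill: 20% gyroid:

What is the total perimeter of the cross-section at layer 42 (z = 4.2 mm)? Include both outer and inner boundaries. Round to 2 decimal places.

75.00 mm

At z = 4.2 mm: the cube is present — its section is the full 20.5×17 rectangle (perimeter 75.00 mm). Overall, the cross-section is a single solid region. Total boundary length (outer) = 75.00 mm.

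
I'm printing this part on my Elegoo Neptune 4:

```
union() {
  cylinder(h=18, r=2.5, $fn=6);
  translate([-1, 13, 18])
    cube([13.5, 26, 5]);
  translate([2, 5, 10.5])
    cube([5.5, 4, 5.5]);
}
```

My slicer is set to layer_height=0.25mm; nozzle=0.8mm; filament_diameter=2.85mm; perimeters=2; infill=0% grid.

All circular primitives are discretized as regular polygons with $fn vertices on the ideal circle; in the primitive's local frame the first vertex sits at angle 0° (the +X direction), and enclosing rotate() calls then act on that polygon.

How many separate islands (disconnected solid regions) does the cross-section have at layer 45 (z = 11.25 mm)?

2

At z = 11.25 mm: the r=2.5 cylinder contributes a regular 6-gon of circumradius 2.5; the cube at (-1, 13) does not reach this height (z outside [18, 23]); the 5.5×4 cube at (2, 5) contributes its full rectangle; Combining (union): the 2 present regions are separate (no shared area or edge), so areas and boundary lengths simply add and each stays a separate island — 2 connected regions. Overall, the cross-section has 2 separate islands. Island count = 2.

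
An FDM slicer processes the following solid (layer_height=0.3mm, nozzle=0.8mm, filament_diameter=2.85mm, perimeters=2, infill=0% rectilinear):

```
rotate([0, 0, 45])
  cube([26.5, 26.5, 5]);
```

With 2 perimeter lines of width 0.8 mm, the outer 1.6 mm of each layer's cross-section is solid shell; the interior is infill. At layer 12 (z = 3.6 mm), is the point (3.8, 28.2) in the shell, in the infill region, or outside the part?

infill

At z = 3.6 mm: the cube (footprint 26.5×26.5) is included at this height; (rotated 45° about Z; rotation is an isometry so areas/perimeters/island counts are preserved). Overall, the cross-section is a single solid region. Undo the 45° rotation: the query point maps to (22.627, 17.253) in the un-rotated model frame. The nearest boundary edge runs (26.50, 0.00)→(26.50, 26.50); distance from the point to it = 3.87 mm. The point is inside the cross-section and 3.87 mm from the nearest boundary — more than the 1.6 mm shell width (2 × 0.8), so it's in the infill interior.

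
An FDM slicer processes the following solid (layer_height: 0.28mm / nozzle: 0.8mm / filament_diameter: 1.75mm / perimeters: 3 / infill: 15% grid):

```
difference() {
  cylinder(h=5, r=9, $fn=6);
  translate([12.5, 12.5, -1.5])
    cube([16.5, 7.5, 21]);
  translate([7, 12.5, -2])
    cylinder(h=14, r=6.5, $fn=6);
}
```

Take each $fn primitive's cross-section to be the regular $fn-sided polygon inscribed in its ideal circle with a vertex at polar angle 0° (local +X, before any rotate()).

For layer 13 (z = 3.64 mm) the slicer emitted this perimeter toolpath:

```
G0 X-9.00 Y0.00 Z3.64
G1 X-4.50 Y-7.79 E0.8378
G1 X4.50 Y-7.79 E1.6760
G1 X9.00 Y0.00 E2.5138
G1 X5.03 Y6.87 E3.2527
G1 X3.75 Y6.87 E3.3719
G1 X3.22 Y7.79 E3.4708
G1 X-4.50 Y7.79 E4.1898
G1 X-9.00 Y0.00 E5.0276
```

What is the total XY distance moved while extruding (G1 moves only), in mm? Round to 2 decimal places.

53.99 mm

Sum the Euclidean lengths of each G1 segment: total = 53.99 mm.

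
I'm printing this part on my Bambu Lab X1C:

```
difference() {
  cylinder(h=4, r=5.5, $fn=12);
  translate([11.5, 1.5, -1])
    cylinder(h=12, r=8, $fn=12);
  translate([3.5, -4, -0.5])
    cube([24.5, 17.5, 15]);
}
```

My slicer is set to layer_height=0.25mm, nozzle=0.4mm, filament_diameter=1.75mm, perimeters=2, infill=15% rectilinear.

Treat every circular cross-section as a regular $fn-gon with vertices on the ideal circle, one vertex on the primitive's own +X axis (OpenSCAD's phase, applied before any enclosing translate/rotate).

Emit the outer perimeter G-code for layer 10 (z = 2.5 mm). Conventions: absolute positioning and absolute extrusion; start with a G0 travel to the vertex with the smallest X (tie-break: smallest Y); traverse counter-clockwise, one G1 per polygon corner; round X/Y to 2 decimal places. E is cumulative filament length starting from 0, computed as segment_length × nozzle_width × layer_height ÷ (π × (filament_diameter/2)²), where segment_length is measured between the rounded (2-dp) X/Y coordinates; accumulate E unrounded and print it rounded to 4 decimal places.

At z = 2.5 mm: the r=5.5 cylinder contributes a regular 12-gon of circumradius 5.5; the cylinder at (11.5, 1.5): section is a regular 12-gon, circumradius r=8; the cube at (3.5, -4) is present — its section is the full 24.5×17.5 rectangle; Subtracting the remaining from the first: starting from the r=5.5 cylinder, the r=8 cylinder at (11.5, 1.5) partially overlaps it — only the 6.66 mm² overlap (of its 192.00 mm²) is removed, clipping the outline; the 24.5×17.5 cube at (3.5, -4) partially overlaps it — only the 3.91 mm² overlap (of its 428.75 mm²) is removed, clipping the outline — 1 connected region. The outline is a single polygon with 12 vertices. Extrusion per mm of travel: 0.4 × 0.25 / (π × 0.875²) = 0.041575. Accumulating E over each segment gives final E = 1.3690.

G0 X-5.50 Y0.00 Z2.50
G1 X-4.76 Y-2.75 E0.1184
G1 X-2.75 Y-4.76 E0.2366
G1 X0.00 Y-5.50 E0.3550
G1 X2.75 Y-4.76 E0.4734
G1 X3.51 Y-4.00 E0.5181
G1 X3.50 Y-4.00 E0.5185
G1 X3.50 Y4.01 E0.8515
G1 X2.75 Y4.76 E0.8956
G1 X0.00 Y5.50 E1.0140
G1 X-2.75 Y4.76 E1.1324
G1 X-4.76 Y2.75 E1.2506
G1 X-5.50 Y0.00 E1.3690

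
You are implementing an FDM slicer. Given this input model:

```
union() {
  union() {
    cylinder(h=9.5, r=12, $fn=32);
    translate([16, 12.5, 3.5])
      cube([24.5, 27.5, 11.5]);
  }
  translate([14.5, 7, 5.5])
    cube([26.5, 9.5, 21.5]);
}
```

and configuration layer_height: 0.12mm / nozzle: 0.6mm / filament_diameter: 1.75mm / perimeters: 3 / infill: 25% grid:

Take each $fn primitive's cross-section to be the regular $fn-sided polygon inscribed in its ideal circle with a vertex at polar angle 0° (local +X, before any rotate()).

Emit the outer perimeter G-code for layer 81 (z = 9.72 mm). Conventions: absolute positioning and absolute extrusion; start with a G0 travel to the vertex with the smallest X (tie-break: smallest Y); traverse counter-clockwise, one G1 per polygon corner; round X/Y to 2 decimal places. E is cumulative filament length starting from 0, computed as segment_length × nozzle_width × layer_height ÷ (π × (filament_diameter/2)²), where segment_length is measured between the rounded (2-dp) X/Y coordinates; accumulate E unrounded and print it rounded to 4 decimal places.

G0 X14.50 Y7.00 Z9.72
G1 X41.00 Y7.00 E0.7933
G1 X41.00 Y16.50 E1.0776
G1 X40.50 Y16.50 E1.0926
G1 X40.50 Y40.00 E1.7960
G1 X16.00 Y40.00 E2.5294
G1 X16.00 Y16.50 E3.2329
G1 X14.50 Y16.50 E3.2778
G1 X14.50 Y7.00 E3.5622

At z = 9.72 mm: the cylinder is not intersected at this z (z outside [0, 9.5]); the cube at (16, 12.5) is present — its section is the full 24.5×27.5 rectangle; Combining (union): only the 24.5×27.5 cube at (16, 12.5) is present, so the union is just that shape — 1 connected region; the cube at (14.5, 7) is present — its section is the full 26.5×9.5 rectangle; Taking the union: the regions partially overlap (shared area 98.00 mm²), so overlapping operands fuse into one piece — 1 connected region. The outline is a single polygon with 8 vertices. Extrusion per mm of travel: 0.6 × 0.12 / (π × 0.875²) = 0.029934. Accumulating E over each segment gives final E = 3.5622.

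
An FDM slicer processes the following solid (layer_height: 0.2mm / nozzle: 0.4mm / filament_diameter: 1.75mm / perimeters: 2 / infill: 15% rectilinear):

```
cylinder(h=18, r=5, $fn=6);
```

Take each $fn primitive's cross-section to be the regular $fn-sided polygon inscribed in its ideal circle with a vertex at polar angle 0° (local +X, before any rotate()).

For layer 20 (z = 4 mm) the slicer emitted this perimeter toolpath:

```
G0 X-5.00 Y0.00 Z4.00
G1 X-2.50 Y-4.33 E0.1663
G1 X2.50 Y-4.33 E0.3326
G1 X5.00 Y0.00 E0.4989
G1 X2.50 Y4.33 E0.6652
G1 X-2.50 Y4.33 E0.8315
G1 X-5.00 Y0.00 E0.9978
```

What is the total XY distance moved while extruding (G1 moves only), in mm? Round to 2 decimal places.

30.00 mm

Sum the Euclidean lengths of each G1 segment: total = 30.00 mm.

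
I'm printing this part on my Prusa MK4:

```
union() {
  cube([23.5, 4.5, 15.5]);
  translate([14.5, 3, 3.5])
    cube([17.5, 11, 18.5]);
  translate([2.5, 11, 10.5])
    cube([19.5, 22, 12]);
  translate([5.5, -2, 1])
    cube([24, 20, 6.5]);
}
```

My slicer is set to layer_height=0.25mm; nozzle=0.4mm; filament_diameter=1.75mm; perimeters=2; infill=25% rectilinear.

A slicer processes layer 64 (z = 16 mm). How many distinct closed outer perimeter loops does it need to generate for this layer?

At z = 16 mm: the cube is absent (z outside [0, 15.5]); the cube at (14.5, 3) (footprint 17.5×11) is included at this height; the cube at (2.5, 11) (footprint 19.5×22) is included at this height; the cube at (5.5, -2) is not intersected at this z (z outside [1, 7.5]); Taking the union: the regions partially overlap (shared area 22.50 mm²), so overlapping operands fuse into one piece — 1 connected region. The result has 1 disconnected region.

1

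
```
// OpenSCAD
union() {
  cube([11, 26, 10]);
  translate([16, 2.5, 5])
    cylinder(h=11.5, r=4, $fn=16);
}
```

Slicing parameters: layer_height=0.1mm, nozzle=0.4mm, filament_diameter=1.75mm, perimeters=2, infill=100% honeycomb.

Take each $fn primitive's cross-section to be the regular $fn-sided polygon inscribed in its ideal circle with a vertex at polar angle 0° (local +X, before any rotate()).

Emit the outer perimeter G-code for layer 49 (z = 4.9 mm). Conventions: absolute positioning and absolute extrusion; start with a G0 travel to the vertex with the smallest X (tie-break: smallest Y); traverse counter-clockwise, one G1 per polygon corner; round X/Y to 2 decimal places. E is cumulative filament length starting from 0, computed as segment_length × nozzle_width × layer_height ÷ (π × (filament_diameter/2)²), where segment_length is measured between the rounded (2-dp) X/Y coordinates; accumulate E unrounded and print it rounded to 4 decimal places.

G0 X0.00 Y0.00 Z4.90
G1 X11.00 Y0.00 E0.1829
G1 X11.00 Y26.00 E0.6153
G1 X0.00 Y26.00 E0.7982
G1 X0.00 Y0.00 E1.2306

At z = 4.9 mm: the cube (footprint 11×26) is included at this height; the cylinder at (16, 2.5) does not reach this height (z outside [5, 16.5]); Merging all regions: only the 11×26 cube is present, so the union is just that shape — 1 connected region. The outline is a single polygon with 4 vertices. Extrusion per mm of travel: 0.4 × 0.1 / (π × 0.875²) = 0.016630. Accumulating E over each segment gives final E = 1.2306.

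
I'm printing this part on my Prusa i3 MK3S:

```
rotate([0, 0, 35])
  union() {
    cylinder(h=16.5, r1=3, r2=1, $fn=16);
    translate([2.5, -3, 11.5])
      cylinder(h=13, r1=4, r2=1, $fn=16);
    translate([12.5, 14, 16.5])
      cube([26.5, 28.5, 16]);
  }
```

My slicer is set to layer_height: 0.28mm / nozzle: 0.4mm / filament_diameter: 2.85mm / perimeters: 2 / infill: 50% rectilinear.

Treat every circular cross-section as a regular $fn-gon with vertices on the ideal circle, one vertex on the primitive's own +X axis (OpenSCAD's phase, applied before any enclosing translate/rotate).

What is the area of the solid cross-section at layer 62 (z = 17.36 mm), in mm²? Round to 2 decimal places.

776.71 mm²

At z = 17.36 mm: the cone does not reach this height (z outside [0, 16.5]); the cone at (2.5, -3) contributes a regular 16-gon of circumradius 2.648 (interpolated between r1=4 and r2=1 at t=0.451) (area = (16/2)·2.648²·sin(360°/16) = 21.46 mm²); the cube at (12.5, 14) is present — its section is the full 26.5×28.5 rectangle (area 755.25 mm²); Combining (union): the 2 present regions are separate (no shared area or edge), so areas and boundary lengths simply add and each stays a separate island — area = 776.71 mm²; (rotated 35° about Z; rotation is an isometry so areas/perimeters/island counts are preserved). Overall, the cross-section has 2 separate islands. Net area = 776.71 mm².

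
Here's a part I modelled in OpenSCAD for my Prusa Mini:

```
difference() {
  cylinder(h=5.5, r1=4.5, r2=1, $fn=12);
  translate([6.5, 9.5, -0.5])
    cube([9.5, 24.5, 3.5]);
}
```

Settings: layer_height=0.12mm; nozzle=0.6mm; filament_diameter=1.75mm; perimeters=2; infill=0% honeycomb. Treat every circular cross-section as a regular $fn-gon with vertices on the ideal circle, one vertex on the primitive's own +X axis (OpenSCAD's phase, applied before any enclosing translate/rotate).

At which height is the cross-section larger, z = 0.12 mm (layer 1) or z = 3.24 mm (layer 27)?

layer 1 (z = 0.12 mm)

Layer 1 (z = 0.12): the cone: at t=0.022 of its height the radius interpolates to r₁+(r₂−r₁)t = 4.424, giving a regular 12-gon of that circumradius (area = (12/2)·4.424²·sin(360°/12) = 58.71 mm²); the cube at (6.5, 9.5) is present — its section is the full 9.5×24.5 rectangle (area 232.75 mm²); Subtracting the remaining from the first: starting from the cone (58.71 mm²), the 9.5×24.5 cube at (6.5, 9.5) misses the remaining region (no effect) — area = 58.71 mm². So its area = 58.71 mm². Layer 27 (z = 3.24): the cone contributes a regular 12-gon of circumradius 2.438 (interpolated between r1=4.5 and r2=1 at t=0.589) (area = (12/2)·2.438²·sin(360°/12) = 17.83 mm²); the cube at (6.5, 9.5) does not reach this height (z outside [-0.5, 3]); Taking the first minus the rest: none of the subtracted shapes is present at this height, so the cone is unchanged — area = 17.83 mm². So its area = 17.83 mm². Layer 1 is larger (58.71 vs 17.83 mm²).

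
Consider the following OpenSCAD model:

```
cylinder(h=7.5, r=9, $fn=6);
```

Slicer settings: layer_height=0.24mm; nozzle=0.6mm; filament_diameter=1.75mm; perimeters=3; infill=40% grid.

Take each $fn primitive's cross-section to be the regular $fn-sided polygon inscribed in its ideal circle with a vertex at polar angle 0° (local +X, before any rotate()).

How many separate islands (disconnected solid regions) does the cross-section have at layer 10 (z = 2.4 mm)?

1

At z = 2.4 mm: the r=9 cylinder gives a regular 6-gon of circumradius 9 (constant along its height). Overall, the cross-section is a single solid region. Island count = 1.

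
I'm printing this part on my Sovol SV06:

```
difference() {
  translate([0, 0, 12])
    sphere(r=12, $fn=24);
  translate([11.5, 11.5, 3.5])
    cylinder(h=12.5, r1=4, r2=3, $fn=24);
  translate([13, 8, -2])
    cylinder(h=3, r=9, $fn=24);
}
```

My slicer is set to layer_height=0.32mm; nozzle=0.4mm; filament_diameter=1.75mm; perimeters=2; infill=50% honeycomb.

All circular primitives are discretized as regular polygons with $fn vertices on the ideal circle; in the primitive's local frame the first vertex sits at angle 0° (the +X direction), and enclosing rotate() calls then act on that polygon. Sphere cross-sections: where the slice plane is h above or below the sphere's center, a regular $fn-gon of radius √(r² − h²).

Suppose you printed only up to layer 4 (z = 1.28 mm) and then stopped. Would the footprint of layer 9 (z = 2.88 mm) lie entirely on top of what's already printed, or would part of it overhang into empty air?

Compare the two slices. At z = 1.28: the r=12 sphere slices to a regular 24-gon of circumradius 5.393 (√(r²−h²) with h=10.72 from center) (area = (24/2)·5.393²·sin(360°/24) = 90.32 mm²); the cone at (11.5, 11.5) does not reach this height (z outside [3.5, 16]); the cylinder at (13, 8) is not intersected at this z (z outside [-2, 1]); Taking the first minus the rest: none of the subtracted shapes is present at this height, so the r=12 sphere is unchanged — area = 90.32 mm². At z = 2.88: the sphere: section is a regular 24-gon, circumradius = √(r²−h²) = √(12²−9.12²) = 7.799 (area = (24/2)·7.799²·sin(360°/24) = 188.91 mm²); the cone at (11.5, 11.5) is not intersected at this z (z outside [3.5, 16]); the cylinder at (13, 8) does not reach this height (z outside [-2, 1]); After the difference (first − rest): none of the subtracted shapes is present at this height, so the r=12 sphere is unchanged — area = 188.91 mm². Checking containment: at z = 2.88 the cross-section extends beyond the z = 1.28 cross-section by about 98.59 mm².

part overhangs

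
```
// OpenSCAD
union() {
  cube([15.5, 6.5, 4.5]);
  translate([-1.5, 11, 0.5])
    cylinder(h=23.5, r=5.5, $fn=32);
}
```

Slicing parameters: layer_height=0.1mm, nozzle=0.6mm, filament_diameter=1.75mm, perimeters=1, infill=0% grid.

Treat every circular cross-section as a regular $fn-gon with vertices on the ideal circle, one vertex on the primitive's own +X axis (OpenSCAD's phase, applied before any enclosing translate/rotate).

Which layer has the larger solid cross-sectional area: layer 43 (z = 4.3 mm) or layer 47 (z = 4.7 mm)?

Layer 43 (z = 4.3): the cube (footprint 15.5×6.5) is included at this height (area 100.75 mm²); the r=5.5 cylinder at (-1.5, 11) contributes a regular 32-gon of circumradius 5.5 (area = (32/2)·5.500²·sin(360°/32) = 94.42 mm²); Combining (union): the regions partially overlap — summed areas 195.17 mm² minus the doubly-counted overlap 0.72 mm² gives 194.45 mm² — area = 194.45 mm². So its area = 194.45 mm². Layer 47 (z = 4.7): the cube does not reach this height (z outside [0, 4.5]); the r=5.5 cylinder at (-1.5, 11) contributes a regular 32-gon of circumradius 5.5 (area = (32/2)·5.500²·sin(360°/32) = 94.42 mm²); Taking the union: only the r=5.5 cylinder at (-1.5, 11) is present, so the union is just that shape — area = 94.42 mm². So its area = 94.42 mm². Layer 43 is larger (194.45 vs 94.42 mm²).

layer 43 (z = 4.3 mm)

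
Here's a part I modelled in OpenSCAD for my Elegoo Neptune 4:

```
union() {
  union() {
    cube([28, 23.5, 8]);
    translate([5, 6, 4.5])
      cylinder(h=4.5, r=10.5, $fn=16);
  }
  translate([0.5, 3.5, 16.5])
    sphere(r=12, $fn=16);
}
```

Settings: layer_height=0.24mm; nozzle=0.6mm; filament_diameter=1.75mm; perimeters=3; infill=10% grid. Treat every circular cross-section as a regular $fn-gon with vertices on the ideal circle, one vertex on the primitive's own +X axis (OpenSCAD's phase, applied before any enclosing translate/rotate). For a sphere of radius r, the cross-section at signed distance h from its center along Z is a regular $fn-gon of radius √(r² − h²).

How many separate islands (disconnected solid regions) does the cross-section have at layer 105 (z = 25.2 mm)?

At z = 25.2 mm: the cube is absent (z outside [0, 8]); the cylinder at (5, 6) does not reach this height (z outside [4.5, 9]); Taking the union: nothing is present at this height; the r=12 sphere at (0.5, 3.5) slices to a regular 16-gon of circumradius 8.265 (√(r²−h²) with h=8.7 from center); Merging all regions: only the r=12 sphere at (0.5, 3.5) is present, so the union is just that shape — 1 connected region. Overall, the cross-section is a single solid region. Island count = 1.

1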